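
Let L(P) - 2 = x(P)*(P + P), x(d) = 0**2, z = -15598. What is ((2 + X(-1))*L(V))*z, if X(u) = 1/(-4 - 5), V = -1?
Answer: -530332/9 ≈ -58926.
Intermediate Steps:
x(d) = 0
X(u) = -1/9 (X(u) = 1/(-9) = -1/9)
L(P) = 2 (L(P) = 2 + 0*(P + P) = 2 + 0*(2*P) = 2 + 0 = 2)
((2 + X(-1))*L(V))*z = ((2 - 1/9)*2)*(-15598) = ((17/9)*2)*(-15598) = (34/9)*(-15598) = -530332/9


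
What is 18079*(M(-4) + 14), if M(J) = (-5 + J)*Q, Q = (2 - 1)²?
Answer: 90395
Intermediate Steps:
Q = 1 (Q = 1² = 1)
M(J) = -5 + J (M(J) = (-5 + J)*1 = -5 + J)
18079*(M(-4) + 14) = 18079*((-5 - 4) + 14) = 18079*(-9 + 14) = 18079*5 = 90395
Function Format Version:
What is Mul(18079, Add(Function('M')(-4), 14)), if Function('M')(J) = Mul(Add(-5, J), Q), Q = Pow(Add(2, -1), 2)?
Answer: 90395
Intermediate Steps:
Q = 1 (Q = Pow(1, 2) = 1)
Function('M')(J) = Add(-5, J) (Function('M')(J) = Mul(Add(-5, J), 1) = Add(-5, J))
Mul(18079, Add(Function('M')(-4), 14)) = Mul(18079, Add(Add(-5, -4), 14)) = Mul(18079, Add(-9, 14)) = Mul(18079, 5) = 90395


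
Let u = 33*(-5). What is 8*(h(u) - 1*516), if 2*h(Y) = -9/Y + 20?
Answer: -222628/55 ≈ -4047.8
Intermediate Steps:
u = -165
h(Y) = 10 - 9/(2*Y) (h(Y) = (-9/Y + 20)/2 = (20 - 9/Y)/2 = 10 - 9/(2*Y))
8*(h(u) - 1*516) = 8*((10 - 9/2/(-165)) - 1*516) = 8*((10 - 9/2*(-1/165)) - 516) = 8*((10 + 3/110) - 516) = 8*(1103/110 - 516) = 8*(-55657/110) = -222628/55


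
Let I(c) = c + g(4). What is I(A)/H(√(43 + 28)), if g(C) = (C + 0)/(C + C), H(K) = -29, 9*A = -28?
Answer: 47/522 ≈ 0.090038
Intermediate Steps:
A = -28/9 (A = (⅑)*(-28) = -28/9 ≈ -3.1111)
g(C) = ½ (g(C) = C/((2*C)) = C*(1/(2*C)) = ½)
I(c) = ½ + c (I(c) = c + ½ = ½ + c)
I(A)/H(√(43 + 28)) = (½ - 28/9)/(-29) = -47/18*(-1/29) = 47/522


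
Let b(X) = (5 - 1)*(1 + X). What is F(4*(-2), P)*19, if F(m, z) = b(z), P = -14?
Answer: -988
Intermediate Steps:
b(X) = 4 + 4*X (b(X) = 4*(1 + X) = 4 + 4*X)
F(m, z) = 4 + 4*z
F(4*(-2), P)*19 = (4 + 4*(-14))*19 = (4 - 56)*19 = -52*19 = -988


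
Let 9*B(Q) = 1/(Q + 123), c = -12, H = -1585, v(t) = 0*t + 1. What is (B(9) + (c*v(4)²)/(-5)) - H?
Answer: 9429161/5940 ≈ 1587.4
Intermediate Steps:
v(t) = 1 (v(t) = 0 + 1 = 1)
B(Q) = 1/(9*(123 + Q)) (B(Q) = 1/(9*(Q + 123)) = 1/(9*(123 + Q)))
(B(9) + (c*v(4)²)/(-5)) - H = (1/(9*(123 + 9)) - 12*1²/(-5)) - 1*(-1585) = ((⅑)/132 - 12*1*(-⅕)) + 1585 = ((⅑)*(1/132) - 12*(-⅕)) + 1585 = (1/1188 + 12/5) + 1585 = 14261/5940 + 1585 = 9429161/5940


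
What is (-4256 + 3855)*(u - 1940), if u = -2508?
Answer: 1783648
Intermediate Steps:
(-4256 + 3855)*(u - 1940) = (-4256 + 3855)*(-2508 - 1940) = -401*(-4448) = 1783648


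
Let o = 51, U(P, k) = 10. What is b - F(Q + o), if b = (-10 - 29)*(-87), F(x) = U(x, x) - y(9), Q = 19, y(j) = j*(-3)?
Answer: 3356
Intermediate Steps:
y(j) = -3*j
F(x) = 37 (F(x) = 10 - (-3)*9 = 10 - 1*(-27) = 10 + 27 = 37)
b = 3393 (b = -39*(-87) = 3393)
b - F(Q + o) = 3393 - 1*37 = 3393 - 37 = 3356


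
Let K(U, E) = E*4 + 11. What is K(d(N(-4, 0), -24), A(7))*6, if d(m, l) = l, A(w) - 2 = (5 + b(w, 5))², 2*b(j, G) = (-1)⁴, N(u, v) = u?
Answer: 840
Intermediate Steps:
b(j, G) = ½ (b(j, G) = (½)*(-1)⁴ = (½)*1 = ½)
A(w) = 129/4 (A(w) = 2 + (5 + ½)² = 2 + (11/2)² = 2 + 121/4 = 129/4)
K(U, E) = 11 + 4*E (K(U, E) = 4*E + 11 = 11 + 4*E)
K(d(N(-4, 0), -24), A(7))*6 = (11 + 4*(129/4))*6 = (11 + 129)*6 = 140*6 = 840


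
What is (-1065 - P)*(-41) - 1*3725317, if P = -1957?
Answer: -3761889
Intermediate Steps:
(-1065 - P)*(-41) - 1*3725317 = (-1065 - 1*(-1957))*(-41) - 1*3725317 = (-1065 + 1957)*(-41) - 3725317 = 892*(-41) - 3725317 = -36572 - 3725317 = -3761889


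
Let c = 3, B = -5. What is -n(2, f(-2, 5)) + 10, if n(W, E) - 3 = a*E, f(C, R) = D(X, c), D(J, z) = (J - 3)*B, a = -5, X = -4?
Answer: 182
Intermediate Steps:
D(J, z) = 15 - 5*J (D(J, z) = (J - 3)*(-5) = (-3 + J)*(-5) = 15 - 5*J)
f(C, R) = 35 (f(C, R) = 15 - 5*(-4) = 15 + 20 = 35)
n(W, E) = 3 - 5*E
-n(2, f(-2, 5)) + 10 = -(3 - 5*35) + 10 = -(3 - 175) + 10 = -1*(-172) + 10 = 172 + 10 = 182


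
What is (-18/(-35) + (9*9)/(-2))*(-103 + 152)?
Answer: -19593/10 ≈ -1959.3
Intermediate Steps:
(-18/(-35) + (9*9)/(-2))*(-103 + 152) = (-18*(-1/35) + 81*(-½))*49 = (18/35 - 81/2)*49 = -2799/70*49 = -19593/10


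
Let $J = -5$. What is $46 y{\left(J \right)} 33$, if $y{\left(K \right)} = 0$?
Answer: $0$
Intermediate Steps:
$46 y{\left(J \right)} 33 = 46 \cdot 0 \cdot 33 = 0 \cdot 33 = 0$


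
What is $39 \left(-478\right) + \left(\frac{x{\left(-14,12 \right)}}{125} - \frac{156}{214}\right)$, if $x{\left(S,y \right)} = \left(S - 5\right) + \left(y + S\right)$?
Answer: $- \frac{249348747}{13375} \approx -18643.0$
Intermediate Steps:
$x{\left(S,y \right)} = -5 + y + 2 S$ ($x{\left(S,y \right)} = \left(-5 + S\right) + \left(S + y\right) = -5 + y + 2 S$)
$39 \left(-478\right) + \left(\frac{x{\left(-14,12 \right)}}{125} - \frac{156}{214}\right) = 39 \left(-478\right) - \left(\frac{78}{107} - \frac{-5 + 12 + 2 \left(-14\right)}{125}\right) = -18642 - \left(\frac{78}{107} - \left(-5 + 12 - 28\right) \frac{1}{125}\right) = -18642 - \frac{11997}{13375} = - \frac{249348747}{13375}$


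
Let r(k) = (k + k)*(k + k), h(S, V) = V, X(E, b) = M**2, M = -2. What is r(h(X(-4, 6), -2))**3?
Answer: 4096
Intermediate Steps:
X(E, b) = 4 (X(E, b) = (-2)**2 = 4)
r(k) = 4*k**2 (r(k) = (2*k)*(2*k) = 4*k**2)
r(h(X(-4, 6), -2))**3 = (4*(-2)**2)**3 = (4*4)**3 = 16**3 = 4096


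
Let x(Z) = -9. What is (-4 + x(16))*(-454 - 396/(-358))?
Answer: 1053884/179 ≈ 5887.6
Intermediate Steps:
(-4 + x(16))*(-454 - 396/(-358)) = (-4 - 9)*(-454 - 396/(-358)) = -13*(-454 - 396*(-1/358)) = -13*(-454 + 198/179) = -13*(-81068/179) = 1053884/179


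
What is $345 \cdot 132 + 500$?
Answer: $46040$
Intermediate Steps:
$345 \cdot 132 + 500 = 45540 + 500 = 46040$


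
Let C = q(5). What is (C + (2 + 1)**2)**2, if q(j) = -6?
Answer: 9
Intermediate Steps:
C = -6
(C + (2 + 1)**2)**2 = (-6 + (2 + 1)**2)**2 = (-6 + 3**2)**2 = (-6 + 9)**2 = 3**2 = 9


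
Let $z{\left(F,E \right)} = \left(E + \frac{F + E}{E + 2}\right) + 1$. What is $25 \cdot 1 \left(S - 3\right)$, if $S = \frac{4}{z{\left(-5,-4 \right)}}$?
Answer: $- \frac{25}{3} \approx -8.3333$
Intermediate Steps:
$z{\left(F,E \right)} = 1 + E + \frac{E + F}{2 + E}$ ($z{\left(F,E \right)} = \left(E + \frac{E + F}{2 + E}\right) + 1 = 1 + E + \frac{E + F}{2 + E}$)
$S = \frac{8}{3}$ ($S = \frac{4}{\frac{1}{2 - 4} \left(2 - 5 + \left(-4\right)^{2} + 4 \left(-4\right)\right)} = \frac{4}{\frac{1}{-2} \left(2 - 5 + 16 - 16\right)} = \frac{4}{\left(- \frac{1}{2}\right) \left(-3\right)} = \frac{4}{\frac{3}{2}} = 4 \cdot \frac{2}{3} = \frac{8}{3} \approx 2.6667$)
$25 \cdot 1 \left(S - 3\right) = 25 \cdot 1 \left(\frac{8}{3} - 3\right) = 25 \cdot 1 \left(- \frac{1}{3}\right) = 25 \left(- \frac{1}{3}\right) = - \frac{25}{3}$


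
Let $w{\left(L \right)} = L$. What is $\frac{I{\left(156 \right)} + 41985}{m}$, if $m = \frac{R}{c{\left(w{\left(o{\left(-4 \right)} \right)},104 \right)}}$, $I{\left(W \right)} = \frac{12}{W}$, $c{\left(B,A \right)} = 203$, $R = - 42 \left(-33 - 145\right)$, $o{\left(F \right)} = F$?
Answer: $\frac{7914187}{6942} \approx 1140.0$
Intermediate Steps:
$R = 7476$ ($R = \left(-42\right) \left(-178\right) = 7476$)
$m = \frac{1068}{29}$ ($m = \frac{7476}{203} = 7476 \cdot \frac{1}{203} = \frac{1068}{29} \approx 36.828$)
$\frac{I{\left(156 \right)} + 41985}{m} = \frac{\frac{12}{156} + 41985}{\frac{1068}{29}} = \left(12 \cdot \frac{1}{156} + 41985\right) \frac{29}{1068} = \left(\frac{1}{13} + 41985\right) \frac{29}{1068} = \frac{545806}{13} \cdot \frac{29}{1068} = \frac{7914187}{6942}$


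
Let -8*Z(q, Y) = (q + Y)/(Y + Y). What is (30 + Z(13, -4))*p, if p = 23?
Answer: 44367/64 ≈ 693.23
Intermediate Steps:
Z(q, Y) = -(Y + q)/(16*Y) (Z(q, Y) = -(q + Y)/(8*(Y + Y)) = -(Y + q)/(8*(2*Y)) = -(Y + q)*1/(2*Y)/8 = -(Y + q)/(16*Y))
(30 + Z(13, -4))*p = (30 + (1/16)*(-1*(-4) - 1*13)/(-4))*23 = (30 + (1/16)*(-¼)*(4 - 13))*23 = (30 + (1/16)*(-¼)*(-9))*23 = (30 + 9/64)*23 = (1929/64)*23 = 44367/64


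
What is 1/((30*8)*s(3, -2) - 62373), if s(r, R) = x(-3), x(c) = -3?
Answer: -1/63093 ≈ -1.5850e-5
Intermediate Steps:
s(r, R) = -3
1/((30*8)*s(3, -2) - 62373) = 1/((30*8)*(-3) - 62373) = 1/(240*(-3) - 62373) = 1/(-720 - 62373) = 1/(-63093) = -1/63093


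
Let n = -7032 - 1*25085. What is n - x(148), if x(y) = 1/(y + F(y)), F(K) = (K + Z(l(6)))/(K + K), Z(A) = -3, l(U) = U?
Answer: -1411638797/43953 ≈ -32117.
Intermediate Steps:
n = -32117 (n = -7032 - 25085 = -32117)
F(K) = (-3 + K)/(2*K) (F(K) = (K - 3)/(K + K) = (-3 + K)/((2*K)) = (-3 + K)*(1/(2*K)) = (-3 + K)/(2*K))
x(y) = 1/(y + (-3 + y)/(2*y))
n - x(148) = -32117 - 2*148/(-3 + 148 + 2*148²) = -32117 - 2*148/(-3 + 148 + 2*21904) = -32117 - 2*148/(-3 + 148 + 43808) = -32117 - 2*148/43953 = -32117 - 1*296/43953 = -32117 - 296/43953 = -1411638797/43953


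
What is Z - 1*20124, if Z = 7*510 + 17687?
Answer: 1133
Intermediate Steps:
Z = 21257 (Z = 3570 + 17687 = 21257)
Z - 1*20124 = 21257 - 1*20124 = 21257 - 20124 = 1133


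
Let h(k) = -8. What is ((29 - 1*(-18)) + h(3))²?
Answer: 1521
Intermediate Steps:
((29 - 1*(-18)) + h(3))² = ((29 - 1*(-18)) - 8)² = ((29 + 18) - 8)² = (47 - 8)² = 39² = 1521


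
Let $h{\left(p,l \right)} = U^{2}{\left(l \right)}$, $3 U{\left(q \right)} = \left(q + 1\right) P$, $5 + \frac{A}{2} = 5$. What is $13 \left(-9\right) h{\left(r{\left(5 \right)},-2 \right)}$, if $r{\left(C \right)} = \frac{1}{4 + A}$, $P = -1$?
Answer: $-13$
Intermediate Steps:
$A = 0$ ($A = -10 + 2 \cdot 5 = -10 + 10 = 0$)
$r{\left(C \right)} = \frac{1}{4}$ ($r{\left(C \right)} = \frac{1}{4 + 0} = \frac{1}{4}$)
$U{\left(q \right)} = - \frac{1}{3} - \frac{q}{3}$ ($U{\left(q \right)} = \frac{\left(q + 1\right) \left(-1\right)}{3} = \frac{\left(1 + q\right) \left(-1\right)}{3} = \frac{-1 - q}{3} = - \frac{1}{3} - \frac{q}{3}$)
$h{\left(p,l \right)} = \left(- \frac{1}{3} - \frac{l}{3}\right)^{2}$
$13 \left(-9\right) h{\left(r{\left(5 \right)},-2 \right)} = 13 \left(-9\right) \frac{\left(1 - 2\right)^{2}}{9} = - 117 \frac{\left(-1\right)^{2}}{9} = - 117 \cdot \frac{1}{9} \cdot 1 = \left(-117\right) \frac{1}{9} = -13$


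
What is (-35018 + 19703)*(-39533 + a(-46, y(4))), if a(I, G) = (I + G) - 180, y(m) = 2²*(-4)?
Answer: 609154125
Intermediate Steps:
y(m) = -16 (y(m) = 4*(-4) = -16)
a(I, G) = -180 + G + I (a(I, G) = (G + I) - 180 = -180 + G + I)
(-35018 + 19703)*(-39533 + a(-46, y(4))) = (-35018 + 19703)*(-39533 + (-180 - 16 - 46)) = -15315*(-39533 - 242) = -15315*(-39775) = 609154125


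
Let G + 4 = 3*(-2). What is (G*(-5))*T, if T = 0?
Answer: 0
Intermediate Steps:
G = -10 (G = -4 + 3*(-2) = -4 - 6 = -10)
(G*(-5))*T = -10*(-5)*0 = 50*0 = 0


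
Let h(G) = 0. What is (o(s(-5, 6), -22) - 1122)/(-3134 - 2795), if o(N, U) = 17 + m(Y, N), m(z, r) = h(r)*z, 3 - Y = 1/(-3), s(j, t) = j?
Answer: 1105/5929 ≈ 0.18637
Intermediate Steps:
Y = 10/3 (Y = 3 - 1/(-3) = 3 - 1*(-⅓) = 3 + ⅓ = 10/3 ≈ 3.3333)
m(z, r) = 0 (m(z, r) = 0*z = 0)
o(N, U) = 17 (o(N, U) = 17 + 0 = 17)
(o(s(-5, 6), -22) - 1122)/(-3134 - 2795) = (17 - 1122)/(-3134 - 2795) = -1105/(-5929) = -1105*(-1/5929) = 1105/5929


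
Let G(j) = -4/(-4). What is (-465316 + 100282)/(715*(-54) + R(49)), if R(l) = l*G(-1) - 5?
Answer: 182517/19283 ≈ 9.4652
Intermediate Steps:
G(j) = 1 (G(j) = -4*(-¼) = 1)
R(l) = -5 + l (R(l) = l*1 - 5 = l - 5 = -5 + l)
(-465316 + 100282)/(715*(-54) + R(49)) = (-465316 + 100282)/(715*(-54) + (-5 + 49)) = -365034/(-38610 + 44) = -365034/(-38566) = -365034*(-1/38566) = 182517/19283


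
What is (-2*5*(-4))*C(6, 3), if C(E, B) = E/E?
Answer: 40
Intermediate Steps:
C(E, B) = 1
(-2*5*(-4))*C(6, 3) = (-2*5*(-4))*1 = -10*(-4)*1 = 40*1 = 40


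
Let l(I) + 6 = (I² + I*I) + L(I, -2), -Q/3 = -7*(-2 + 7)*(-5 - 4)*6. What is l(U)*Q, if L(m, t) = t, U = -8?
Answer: -680400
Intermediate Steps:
Q = -5670 (Q = -3*(-7*(-2 + 7)*(-5 - 4))*6 = -3*(-35*(-9))*6 = -3*(-7*(-45))*6 = -945*6 = -3*1890 = -5670)
l(I) = -8 + 2*I² (l(I) = -6 + ((I² + I*I) - 2) = -6 + ((I² + I²) - 2) = -6 + (2*I² - 2) = -6 + (-2 + 2*I²) = -8 + 2*I²)
l(U)*Q = (-8 + 2*(-8)²)*(-5670) = (-8 + 2*64)*(-5670) = (-8 + 128)*(-5670) = 120*(-5670) = -680400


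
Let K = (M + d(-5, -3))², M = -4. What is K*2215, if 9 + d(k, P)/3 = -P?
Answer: 1072060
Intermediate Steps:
d(k, P) = -27 - 3*P (d(k, P) = -27 + 3*(-P) = -27 - 3*P)
K = 484 (K = (-4 + (-27 - 3*(-3)))² = (-4 + (-27 + 9))² = (-4 - 18)² = (-22)² = 484)
K*2215 = 484*2215 = 1072060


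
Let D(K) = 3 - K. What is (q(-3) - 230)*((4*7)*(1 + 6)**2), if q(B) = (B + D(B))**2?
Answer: -303212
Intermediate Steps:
q(B) = 9 (q(B) = (B + (3 - B))**2 = 3**2 = 9)
(q(-3) - 230)*((4*7)*(1 + 6)**2) = (9 - 230)*((4*7)*(1 + 6)**2) = -6188*7**2 = -6188*49 = -221*1372 = -303212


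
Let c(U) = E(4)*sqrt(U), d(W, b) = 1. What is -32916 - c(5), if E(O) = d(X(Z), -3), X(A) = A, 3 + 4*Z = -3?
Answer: -32916 - sqrt(5) ≈ -32918.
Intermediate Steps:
Z = -3/2 (Z = -3/4 + (1/4)*(-3) = -3/4 - 3/4 = -3/2 ≈ -1.5000)
E(O) = 1
c(U) = sqrt(U) (c(U) = 1*sqrt(U) = sqrt(U))
-32916 - c(5) = -32916 - sqrt(5)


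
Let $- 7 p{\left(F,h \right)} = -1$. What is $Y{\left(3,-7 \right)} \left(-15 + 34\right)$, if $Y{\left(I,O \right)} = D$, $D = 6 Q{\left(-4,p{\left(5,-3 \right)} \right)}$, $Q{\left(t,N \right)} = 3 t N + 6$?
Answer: $\frac{3420}{7} \approx 488.57$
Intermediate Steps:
$p{\left(F,h \right)} = \frac{1}{7}$ ($p{\left(F,h \right)} = \left(- \frac{1}{7}\right) \left(-1\right) = \frac{1}{7}$)
$Q{\left(t,N \right)} = 6 + 3 N t$ ($Q{\left(t,N \right)} = 3 N t + 6 = 6 + 3 N t$)
$D = \frac{180}{7}$ ($D = 6 \left(6 + 3 \cdot \frac{1}{7} \left(-4\right)\right) = 6 \left(6 - \frac{12}{7}\right) = 6 \cdot \frac{30}{7} = \frac{180}{7} \approx 25.714$)
$Y{\left(I,O \right)} = \frac{180}{7}$
$Y{\left(3,-7 \right)} \left(-15 + 34\right) = \frac{180 \left(-15 + 34\right)}{7} = \frac{180}{7} \cdot 19 = \frac{3420}{7}$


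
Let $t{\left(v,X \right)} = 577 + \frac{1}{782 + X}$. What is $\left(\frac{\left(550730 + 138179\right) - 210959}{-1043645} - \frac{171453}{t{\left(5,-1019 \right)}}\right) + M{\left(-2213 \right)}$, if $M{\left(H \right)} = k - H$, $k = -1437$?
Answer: $\frac{13654938796103}{28543273292} \approx 478.39$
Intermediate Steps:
$M{\left(H \right)} = -1437 - H$
$\left(\frac{\left(550730 + 138179\right) - 210959}{-1043645} - \frac{171453}{t{\left(5,-1019 \right)}}\right) + M{\left(-2213 \right)} = \left(\frac{\left(550730 + 138179\right) - 210959}{-1043645} - \frac{171453}{\frac{1}{782 - 1019} \left(451215 + 577 \left(-1019\right)\right)}\right) - -776 = \left(\left(688909 - 210959\right) \left(- \frac{1}{1043645}\right) - \frac{171453}{\frac{1}{-237} \left(451215 - 587963\right)}\right) + \left(-1437 + 2213\right) = \left(477950 \left(- \frac{1}{1043645}\right) - \frac{171453}{\left(- \frac{1}{237}\right) \left(-136748\right)}\right) + 776 = \left(- \frac{95590}{208729} - \frac{171453}{\frac{136748}{237}}\right) + 776 = \left(- \frac{95590}{208729} - \frac{40634361}{136748}\right) + 776 = - \frac{8494641278489}{28543273292} + 776 = \frac{13654938796103}{28543273292}$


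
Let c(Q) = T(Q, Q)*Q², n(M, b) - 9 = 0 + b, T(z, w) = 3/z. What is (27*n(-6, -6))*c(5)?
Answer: 1215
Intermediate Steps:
n(M, b) = 9 + b (n(M, b) = 9 + (0 + b) = 9 + b)
c(Q) = 3*Q (c(Q) = (3/Q)*Q² = 3*Q)
(27*n(-6, -6))*c(5) = (27*(9 - 6))*(3*5) = (27*3)*15 = 81*15 = 1215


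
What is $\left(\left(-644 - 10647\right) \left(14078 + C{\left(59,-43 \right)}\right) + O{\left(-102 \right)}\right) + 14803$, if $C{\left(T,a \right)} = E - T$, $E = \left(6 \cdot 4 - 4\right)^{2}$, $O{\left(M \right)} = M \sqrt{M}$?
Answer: $-162790126 - 102 i \sqrt{102} \approx -1.6279 \cdot 10^{8} - 1030.2 i$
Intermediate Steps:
$O{\left(M \right)} = M^{\frac{3}{2}}$
$E = 400$ ($E = \left(24 - 4\right)^{2} = 20^{2} = 400$)
$C{\left(T,a \right)} = 400 - T$
$\left(\left(-644 - 10647\right) \left(14078 + C{\left(59,-43 \right)}\right) + O{\left(-102 \right)}\right) + 14803 = \left(\left(-644 - 10647\right) \left(14078 + \left(400 - 59\right)\right) + \left(-102\right)^{\frac{3}{2}}\right) + 14803 = \left(- 11291 \left(14078 + \left(400 - 59\right)\right) - 102 i \sqrt{102}\right) + 14803 = \left(- 11291 \left(14078 + 341\right) - 102 i \sqrt{102}\right) + 14803 = \left(\left(-11291\right) 14419 - 102 i \sqrt{102}\right) + 14803 = \left(-162804929 - 102 i \sqrt{102}\right) + 14803 = -162790126 - 102 i \sqrt{102}$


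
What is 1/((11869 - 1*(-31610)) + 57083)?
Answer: 1/100562 ≈ 9.9441e-6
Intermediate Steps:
1/((11869 - 1*(-31610)) + 57083) = 1/((11869 + 31610) + 57083) = 1/(43479 + 57083) = 1/100562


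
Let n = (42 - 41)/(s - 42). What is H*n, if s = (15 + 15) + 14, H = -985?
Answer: -985/2 ≈ -492.50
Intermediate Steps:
s = 44 (s = 30 + 14 = 44)
n = 1/2 (n = (42 - 41)/(44 - 42) = 1/2 ≈ 0.50000)
H*n = -985*1/2 = -985/2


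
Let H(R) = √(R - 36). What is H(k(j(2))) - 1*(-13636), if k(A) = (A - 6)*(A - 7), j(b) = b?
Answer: 13636 + 4*I ≈ 13636.0 + 4.0*I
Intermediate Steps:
k(A) = (-7 + A)*(-6 + A) (k(A) = (-6 + A)*(-7 + A) = (-7 + A)*(-6 + A))
H(R) = √(-36 + R)
H(k(j(2))) - 1*(-13636) = √(-36 + (42 + 2² - 13*2)) - 1*(-13636) = √(-36 + (42 + 4 - 26)) + 13636 = √(-36 + 20) + 13636 = √(-16) + 13636 = 4*I + 13636 = 13636 + 4*I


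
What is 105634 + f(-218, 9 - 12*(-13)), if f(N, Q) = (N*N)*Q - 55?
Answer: 7947039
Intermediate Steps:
f(N, Q) = -55 + Q*N**2 (f(N, Q) = N**2*Q - 55 = Q*N**2 - 55 = -55 + Q*N**2)
105634 + f(-218, 9 - 12*(-13)) = 105634 + (-55 + (9 - 12*(-13))*(-218)**2) = 105634 + (-55 + (9 + 156)*47524) = 105634 + (-55 + 165*47524) = 105634 + (-55 + 7841460) = 105634 + 7841405 = 7947039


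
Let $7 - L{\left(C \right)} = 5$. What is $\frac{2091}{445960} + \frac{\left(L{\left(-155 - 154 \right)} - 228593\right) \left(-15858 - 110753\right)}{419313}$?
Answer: $\frac{4302345148808481}{62332275160} \approx 69023.0$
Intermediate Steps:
$L{\left(C \right)} = 2$ ($L{\left(C \right)} = 7 - 5 = 2$)
$\frac{2091}{445960} + \frac{\left(L{\left(-155 - 154 \right)} - 228593\right) \left(-15858 - 110753\right)}{419313} = \frac{2091}{445960} + \frac{\left(2 - 228593\right) \left(-15858 - 110753\right)}{419313} = 2091 \cdot \frac{1}{445960} + \left(-228591\right) \left(-126611\right) \frac{1}{419313} = \frac{2091}{445960} + 28942135101 \cdot \frac{1}{419313} = \frac{2091}{445960} + \frac{9647378367}{139771} = \frac{4302345148808481}{62332275160}$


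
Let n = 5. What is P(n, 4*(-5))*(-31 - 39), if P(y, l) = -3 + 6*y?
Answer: -1890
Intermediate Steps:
P(n, 4*(-5))*(-31 - 39) = (-3 + 6*5)*(-31 - 39) = (-3 + 30)*(-70) = 27*(-70) = -1890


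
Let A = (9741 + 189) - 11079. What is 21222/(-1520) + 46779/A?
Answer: -15914693/291080 ≈ -54.675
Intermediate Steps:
A = -1149 (A = 9930 - 11079 = -1149)
21222/(-1520) + 46779/A = 21222/(-1520) + 46779/(-1149) = 21222*(-1/1520) + 46779*(-1/1149) = -10611/760 - 15593/383 = -15914693/291080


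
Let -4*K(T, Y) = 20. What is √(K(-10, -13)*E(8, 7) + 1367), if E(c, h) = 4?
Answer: √1347 ≈ 36.701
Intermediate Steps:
K(T, Y) = -5 (K(T, Y) = -¼*20 = -5)
√(K(-10, -13)*E(8, 7) + 1367) = √(-5*4 + 1367) = √(-20 + 1367) = √1347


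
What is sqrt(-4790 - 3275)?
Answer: I*sqrt(8065) ≈ 89.805*I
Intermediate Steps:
sqrt(-4790 - 3275) = sqrt(-8065) = I*sqrt(8065)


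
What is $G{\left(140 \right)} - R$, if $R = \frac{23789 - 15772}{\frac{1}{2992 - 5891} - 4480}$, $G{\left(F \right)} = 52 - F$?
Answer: $- \frac{1119660565}{12987521} \approx -86.21$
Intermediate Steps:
$R = - \frac{23241283}{12987521}$ ($R = \frac{8017}{\frac{1}{-2899} - 4480} = \frac{8017}{- \frac{1}{2899} - 4480} = \frac{8017}{- \frac{12987521}{2899}} = 8017 \left(- \frac{2899}{12987521}\right) = - \frac{23241283}{12987521} \approx -1.7895$)
$G{\left(140 \right)} - R = \left(52 - 140\right) - - \frac{23241283}{12987521} = \left(52 - 140\right) + \frac{23241283}{12987521} = -88 + \frac{23241283}{12987521} = - \frac{1119660565}{12987521}$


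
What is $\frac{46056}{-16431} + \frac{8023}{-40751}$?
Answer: $- \frac{669551323}{223193227} \approx -2.9999$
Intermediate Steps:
$\frac{46056}{-16431} + \frac{8023}{-40751} = 46056 \left(- \frac{1}{16431}\right) + 8023 \left(- \frac{1}{40751}\right) = - \frac{15352}{5477} - \frac{8023}{40751} = - \frac{669551323}{223193227}$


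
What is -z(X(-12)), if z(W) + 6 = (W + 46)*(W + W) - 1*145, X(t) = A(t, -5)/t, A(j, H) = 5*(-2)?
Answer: 1313/18 ≈ 72.944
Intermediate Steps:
A(j, H) = -10
X(t) = -10/t
z(W) = -151 + 2*W*(46 + W) (z(W) = -6 + ((W + 46)*(W + W) - 1*145) = -6 + ((46 + W)*(2*W) - 145) = -6 + (2*W*(46 + W) - 145) = -6 + (-145 + 2*W*(46 + W)) = -151 + 2*W*(46 + W))
-z(X(-12)) = -(-151 + 2*(-10/(-12))² + 92*(-10/(-12))) = -(-151 + 2*(-10*(-1/12))² + 92*(-10*(-1/12))) = -(-151 + 2*(⅚)² + 92*(⅚)) = -(-151 + 2*(25/36) + 230/3) = -(-151 + 25/18 + 230/3) = -1*(-1313/18) = 1313/18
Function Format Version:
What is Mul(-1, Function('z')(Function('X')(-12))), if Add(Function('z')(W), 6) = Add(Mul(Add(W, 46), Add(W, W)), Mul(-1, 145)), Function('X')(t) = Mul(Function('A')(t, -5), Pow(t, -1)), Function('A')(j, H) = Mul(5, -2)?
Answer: Rational(1313, 18) ≈ 72.944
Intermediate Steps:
Function('A')(j, H) = -10
Function('X')(t) = Mul(-10, Pow(t, -1))
Function('z')(W) = Add(-151, Mul(2, W, Add(46, W))) (Function('z')(W) = Add(-6, Add(Mul(Add(W, 46), Add(W, W)), Mul(-1, 145))) = Add(-6, Add(Mul(Add(46, W), Mul(2, W)), -145)) = Add(-6, Add(Mul(2, W, Add(46, W)), -145)) = Add(-6, Add(-145, Mul(2, W, Add(46, W)))) = Add(-151, Mul(2, W, Add(46, W))))
Mul(-1, Function('z')(Function('X')(-12))) = Mul(-1, Add(-151, Mul(2, Pow(Mul(-10, Pow(-12, -1)), 2)), Mul(92, Mul(-10, Pow(-12, -1))))) = Mul(-1, Add(-151, Mul(2, Pow(Mul(-10, Rational(-1, 12)), 2)), Mul(92, Mul(-10, Rational(-1, 12))))) = Mul(-1, Add(-151, Mul(2, Pow(Rational(5, 6), 2)), Mul(92, Rational(5, 6)))) = Mul(-1, Add(-151, Mul(2, Rational(25, 36)), Rational(230, 3))) = Mul(-1, Add(-151, Rational(25, 18), Rational(230, 3))) = Mul(-1, Rational(-1313, 18)) = Rational(1313, 18)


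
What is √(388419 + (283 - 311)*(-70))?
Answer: √390379 ≈ 624.80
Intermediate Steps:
√(388419 + (283 - 311)*(-70)) = √(388419 - 28*(-70)) = √(388419 + 1960) = √390379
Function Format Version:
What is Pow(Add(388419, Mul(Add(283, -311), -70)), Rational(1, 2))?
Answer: Pow(390379, Rational(1, 2)) ≈ 624.80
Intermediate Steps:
Pow(Add(388419, Mul(Add(283, -311), -70)), Rational(1, 2)) = Pow(Add(388419, Mul(-28, -70)), Rational(1, 2)) = Pow(Add(388419, 1960), Rational(1, 2)) = Pow(390379, Rational(1, 2))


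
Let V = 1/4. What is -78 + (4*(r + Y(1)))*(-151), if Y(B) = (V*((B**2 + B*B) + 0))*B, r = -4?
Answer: 2036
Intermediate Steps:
V = 1/4 ≈ 0.25000
Y(B) = B**3/2 (Y(B) = (((B**2 + B*B) + 0)/4)*B = (((B**2 + B**2) + 0)/4)*B = ((2*B**2 + 0)/4)*B = ((2*B**2)/4)*B = (B**2/2)*B = B**3/2)
-78 + (4*(r + Y(1)))*(-151) = -78 + (4*(-4 + (1/2)*1**3))*(-151) = -78 + (4*(-4 + (1/2)*1))*(-151) = -78 + (4*(-4 + 1/2))*(-151) = -78 + (4*(-7/2))*(-151) = -78 - 14*(-151) = -78 + 2114 = 2036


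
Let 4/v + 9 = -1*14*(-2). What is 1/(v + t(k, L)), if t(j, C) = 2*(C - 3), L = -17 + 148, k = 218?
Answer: 19/4868 ≈ 0.0039030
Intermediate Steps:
v = 4/19 (v = 4/(-9 - 1*14*(-2)) = 4/(-9 - 14*(-2)) = 4/(-9 + 28) = 4/19 ≈ 0.21053)
L = 131
t(j, C) = -6 + 2*C (t(j, C) = 2*(-3 + C) = -6 + 2*C)
1/(v + t(k, L)) = 1/(4/19 + (-6 + 2*131)) = 1/(4/19 + (-6 + 262)) = 1/(4/19 + 256) = 1/(4868/19) = 19/4868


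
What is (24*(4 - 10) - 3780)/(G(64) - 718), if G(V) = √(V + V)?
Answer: 704358/128849 + 7848*√2/128849 ≈ 5.5527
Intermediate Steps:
G(V) = √2*√V (G(V) = √(2*V) = √2*√V)
(24*(4 - 10) - 3780)/(G(64) - 718) = (24*(4 - 10) - 3780)/(√2*√64 - 718) = (24*(-6) - 3780)/(√2*8 - 718) = (-144 - 3780)/(8*√2 - 718) = -3924/(-718 + 8*√2)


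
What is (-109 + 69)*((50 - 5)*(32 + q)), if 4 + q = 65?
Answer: -167400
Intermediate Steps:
q = 61 (q = -4 + 65 = 61)
(-109 + 69)*((50 - 5)*(32 + q)) = (-109 + 69)*((50 - 5)*(32 + 61)) = -1800*93 = -40*4185 = -167400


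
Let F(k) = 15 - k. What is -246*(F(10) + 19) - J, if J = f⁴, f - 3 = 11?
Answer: -44320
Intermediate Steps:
f = 14 (f = 3 + 11 = 14)
J = 38416 (J = 14⁴ = 38416)
-246*(F(10) + 19) - J = -246*((15 - 1*10) + 19) - 1*38416 = -246*((15 - 10) + 19) - 38416 = -246*(5 + 19) - 38416 = -246*24 - 38416 = -5904 - 38416 = -44320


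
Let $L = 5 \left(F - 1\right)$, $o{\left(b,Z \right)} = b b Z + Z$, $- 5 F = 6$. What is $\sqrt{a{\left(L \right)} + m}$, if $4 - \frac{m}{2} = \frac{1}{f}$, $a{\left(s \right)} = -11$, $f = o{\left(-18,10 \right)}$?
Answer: $\frac{2 i \sqrt{79235}}{325} \approx 1.7322 i$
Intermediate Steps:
$F = - \frac{6}{5}$ ($F = \left(- \frac{1}{5}\right) 6 = - \frac{6}{5} \approx -1.2$)
$o{\left(b,Z \right)} = Z + Z b^{2}$ ($o{\left(b,Z \right)} = b^{2} Z + Z = Z b^{2} + Z = Z + Z b^{2}$)
$L = -11$ ($L = 5 \left(- \frac{6}{5} - 1\right) = 5 \left(- \frac{11}{5}\right) = -11$)
$f = 3250$ ($f = 10 \left(1 + \left(-18\right)^{2}\right) = 10 \left(1 + 324\right) = 10 \cdot 325 = 3250$)
$m = \frac{12999}{1625}$ ($m = 8 - \frac{2}{3250} = 8 - \frac{1}{1625} = \frac{12999}{1625} \approx 7.9994$)
$\sqrt{a{\left(L \right)} + m} = \sqrt{-11 + \frac{12999}{1625}} = \sqrt{- \frac{4876}{1625}} = \frac{2 i \sqrt{79235}}{325}$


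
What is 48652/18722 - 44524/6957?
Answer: -247553182/65124477 ≈ -3.8012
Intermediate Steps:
48652/18722 - 44524/6957 = 48652*(1/18722) - 44524*1/6957 = 24326/9361 - 44524/6957 = -247553182/65124477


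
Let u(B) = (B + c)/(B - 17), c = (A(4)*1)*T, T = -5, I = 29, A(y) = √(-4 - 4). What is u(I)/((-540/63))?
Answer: -203/720 + 7*I*√2/72 ≈ -0.28194 + 0.13749*I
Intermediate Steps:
A(y) = 2*I*√2 (A(y) = √(-8) = 2*I*√2)
c = -10*I*√2 (c = ((2*I*√2)*1)*(-5) = (2*I*√2)*(-5) = -10*I*√2 ≈ -14.142*I)
u(B) = (B - 10*I*√2)/(-17 + B) (u(B) = (B - 10*I*√2)/(B - 17) = (B - 10*I*√2)/(-17 + B))
u(I)/((-540/63)) = ((29 - 10*I*√2)/(-17 + 29))/((-540/63)) = ((29 - 10*I*√2)/12)/((-540*1/63)) = ((29 - 10*I*√2)/12)/(-60/7) = (29/12 - 5*I*√2/6)*(-7/60) = -203/720 + 7*I*√2/72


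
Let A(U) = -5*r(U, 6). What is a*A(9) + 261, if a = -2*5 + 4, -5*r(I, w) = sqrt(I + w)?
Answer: 261 - 6*sqrt(15) ≈ 237.76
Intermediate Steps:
r(I, w) = -sqrt(I + w)/5
A(U) = sqrt(6 + U) (A(U) = -(-1)*sqrt(U + 6) = -(-1)*sqrt(6 + U) = sqrt(6 + U))
a = -6 (a = -10 + 4 = -6)
a*A(9) + 261 = -6*sqrt(6 + 9) + 261 = -6*sqrt(15) + 261 = 261 - 6*sqrt(15)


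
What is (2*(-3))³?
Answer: -216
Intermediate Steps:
(2*(-3))³ = (-6)³ = -216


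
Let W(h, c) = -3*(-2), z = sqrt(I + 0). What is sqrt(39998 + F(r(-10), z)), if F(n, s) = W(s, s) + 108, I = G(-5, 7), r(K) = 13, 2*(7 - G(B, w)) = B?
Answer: 4*sqrt(2507) ≈ 200.28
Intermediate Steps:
G(B, w) = 7 - B/2
I = 19/2 (I = 7 - 1/2*(-5) = 7 + 5/2 = 19/2 ≈ 9.5000)
z = sqrt(38)/2 (z = sqrt(19/2 + 0) = sqrt(19/2) = sqrt(38)/2 ≈ 3.0822)
W(h, c) = 6
F(n, s) = 114 (F(n, s) = 6 + 108 = 114)
sqrt(39998 + F(r(-10), z)) = sqrt(39998 + 114) = sqrt(40112) = 4*sqrt(2507)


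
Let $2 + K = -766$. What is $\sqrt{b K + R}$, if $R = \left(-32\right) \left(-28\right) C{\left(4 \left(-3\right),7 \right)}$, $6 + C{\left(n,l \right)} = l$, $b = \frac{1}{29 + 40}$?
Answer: $\frac{8 \sqrt{7314}}{23} \approx 29.747$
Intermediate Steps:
$K = -768$ ($K = -2 - 766 = -768$)
$b = \frac{1}{69} \approx 0.014493$
$C{\left(n,l \right)} = -6 + l$
$R = 896$ ($R = \left(-32\right) \left(-28\right) \left(-6 + 7\right) = 896 \cdot 1 = 896$)
$\sqrt{b K + R} = \sqrt{\frac{1}{69} \left(-768\right) + 896} = \sqrt{- \frac{256}{23} + 896} = \sqrt{\frac{20352}{23}} = \frac{8 \sqrt{7314}}{23}$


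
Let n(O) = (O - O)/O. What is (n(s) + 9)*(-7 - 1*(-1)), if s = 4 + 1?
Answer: -54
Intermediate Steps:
s = 5
n(O) = 0 (n(O) = 0/O = 0)
(n(s) + 9)*(-7 - 1*(-1)) = (0 + 9)*(-7 - 1*(-1)) = 9*(-7 + 1) = 9*(-6) = -54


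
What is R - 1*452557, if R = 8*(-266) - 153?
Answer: -454838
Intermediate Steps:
R = -2281 (R = -2128 - 153 = -2281)
R - 1*452557 = -2281 - 1*452557 = -2281 - 452557 = -454838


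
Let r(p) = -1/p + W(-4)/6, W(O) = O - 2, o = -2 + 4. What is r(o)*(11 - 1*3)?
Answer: -12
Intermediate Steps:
o = 2
W(O) = -2 + O
r(p) = -1 - 1/p (r(p) = -1/p + (-2 - 4)/6 = -1/p - 6*1/6 = -1/p - 1 = -1 - 1/p)
r(o)*(11 - 1*3) = ((-1 - 1*2)/2)*(11 - 1*3) = ((-1 - 2)/2)*(11 - 3) = ((1/2)*(-3))*8 = -3/2*8 = -12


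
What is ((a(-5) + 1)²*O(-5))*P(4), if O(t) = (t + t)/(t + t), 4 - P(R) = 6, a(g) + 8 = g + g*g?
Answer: -338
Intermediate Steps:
a(g) = -8 + g + g² (a(g) = -8 + (g + g*g) = -8 + (g + g²) = -8 + g + g²)
P(R) = -2 (P(R) = 4 - 1*6 = 4 - 6 = -2)
O(t) = 1 (O(t) = (2*t)/((2*t)) = (2*t)*(1/(2*t)) = 1)
((a(-5) + 1)²*O(-5))*P(4) = (((-8 - 5 + (-5)²) + 1)²*1)*(-2) = (((-8 - 5 + 25) + 1)²*1)*(-2) = ((12 + 1)²*1)*(-2) = (13²*1)*(-2) = (169*1)*(-2) = 169*(-2) = -338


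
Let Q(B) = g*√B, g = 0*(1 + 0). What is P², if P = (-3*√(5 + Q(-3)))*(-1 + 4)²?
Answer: 3645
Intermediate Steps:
g = 0 (g = 0*1 = 0)
Q(B) = 0 (Q(B) = 0*√B = 0)
P = -27*√5 (P = (-3*√(5 + 0))*(-1 + 4)² = -3*√5*3² = -3*√5*9 = -27*√5 ≈ -60.374)
P² = (-27*√5)² = 3645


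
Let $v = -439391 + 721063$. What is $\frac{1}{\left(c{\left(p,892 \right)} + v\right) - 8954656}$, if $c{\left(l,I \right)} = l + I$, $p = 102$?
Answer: $- \frac{1}{8671990} \approx -1.1531 \cdot 10^{-7}$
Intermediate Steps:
$c{\left(l,I \right)} = I + l$
$v = 281672$
$\frac{1}{\left(c{\left(p,892 \right)} + v\right) - 8954656} = \frac{1}{\left(\left(892 + 102\right) + 281672\right) - 8954656} = \frac{1}{\left(994 + 281672\right) - 8954656} = \frac{1}{282666 - 8954656} = \frac{1}{-8671990} = - \frac{1}{8671990}$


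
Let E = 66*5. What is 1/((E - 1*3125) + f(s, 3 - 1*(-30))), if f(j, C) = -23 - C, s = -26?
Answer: -1/2851 ≈ -0.00035075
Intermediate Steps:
E = 330
1/((E - 1*3125) + f(s, 3 - 1*(-30))) = 1/((330 - 1*3125) + (-23 - (3 - 1*(-30)))) = 1/((330 - 3125) + (-23 - (3 + 30))) = 1/(-2795 + (-23 - 1*33)) = 1/(-2795 + (-23 - 33)) = 1/(-2795 - 56) = 1/(-2851) = -1/2851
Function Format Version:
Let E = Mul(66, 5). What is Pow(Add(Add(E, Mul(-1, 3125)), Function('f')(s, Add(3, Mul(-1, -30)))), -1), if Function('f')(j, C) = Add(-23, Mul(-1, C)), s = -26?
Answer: Rational(-1, 2851) ≈ -0.00035075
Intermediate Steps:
E = 330
Pow(Add(Add(E, Mul(-1, 3125)), Function('f')(s, Add(3, Mul(-1, -30)))), -1) = Pow(Add(Add(330, Mul(-1, 3125)), Add(-23, Mul(-1, Add(3, Mul(-1, -30))))), -1) = Pow(Add(Add(330, -3125), Add(-23, Mul(-1, Add(3, 30)))), -1) = Pow(Add(-2795, Add(-23, Mul(-1, 33))), -1) = Pow(Add(-2795, Add(-23, -33)), -1) = Pow(Add(-2795, -56), -1) = Pow(-2851, -1) = Rational(-1, 2851)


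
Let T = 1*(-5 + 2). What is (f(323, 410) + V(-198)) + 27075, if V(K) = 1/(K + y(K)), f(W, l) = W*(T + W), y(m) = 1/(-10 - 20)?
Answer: 774914305/5941 ≈ 1.3044e+5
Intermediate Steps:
T = -3 (T = 1*(-3) = -3)
y(m) = -1/30 (y(m) = 1/(-30) = -1/30)
f(W, l) = W*(-3 + W)
V(K) = 1/(-1/30 + K) (V(K) = 1/(K - 1/30) = 1/(-1/30 + K))
(f(323, 410) + V(-198)) + 27075 = (323*(-3 + 323) + 30/(-1 + 30*(-198))) + 27075 = (323*320 + 30/(-1 - 5940)) + 27075 = (103360 + 30/(-5941)) + 27075 = (103360 + 30*(-1/5941)) + 27075 = (103360 - 30/5941) + 27075 = 614061730/5941 + 27075 = 774914305/5941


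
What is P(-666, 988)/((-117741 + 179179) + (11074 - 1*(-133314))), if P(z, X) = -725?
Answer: -725/205826 ≈ -0.0035224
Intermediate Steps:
P(-666, 988)/((-117741 + 179179) + (11074 - 1*(-133314))) = -725/((-117741 + 179179) + (11074 - 1*(-133314))) = -725/(61438 + (11074 + 133314)) = -725/(61438 + 144388) = -725/205826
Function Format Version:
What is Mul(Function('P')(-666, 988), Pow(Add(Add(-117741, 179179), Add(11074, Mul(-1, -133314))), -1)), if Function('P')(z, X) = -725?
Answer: Rational(-725, 205826) ≈ -0.0035224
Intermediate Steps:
Mul(Function('P')(-666, 988), Pow(Add(Add(-117741, 179179), Add(11074, Mul(-1, -133314))), -1)) = Mul(-725, Pow(Add(Add(-117741, 179179), Add(11074, Mul(-1, -133314))), -1)) = Mul(-725, Pow(Add(61438, Add(11074, 133314)), -1)) = Mul(-725, Pow(Add(61438, 144388), -1)) = Mul(-725, Pow(205826, -1)) = Mul(-725, Rational(1, 205826)) = Rational(-725, 205826)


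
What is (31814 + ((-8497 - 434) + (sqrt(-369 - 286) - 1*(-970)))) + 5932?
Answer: 29785 + I*sqrt(655) ≈ 29785.0 + 25.593*I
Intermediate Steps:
(31814 + ((-8497 - 434) + (sqrt(-369 - 286) - 1*(-970)))) + 5932 = (31814 + (-8931 + (sqrt(-655) + 970))) + 5932 = (31814 + (-8931 + (I*sqrt(655) + 970))) + 5932 = (31814 + (-8931 + (970 + I*sqrt(655)))) + 5932 = (31814 + (-7961 + I*sqrt(655))) + 5932 = (23853 + I*sqrt(655)) + 5932 = 29785 + I*sqrt(655)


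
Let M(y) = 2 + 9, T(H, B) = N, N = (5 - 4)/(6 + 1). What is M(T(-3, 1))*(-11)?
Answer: -121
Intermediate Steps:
N = ⅐ (N = 1/7 = 1*(⅐) = ⅐ ≈ 0.14286)
T(H, B) = ⅐
M(y) = 11
M(T(-3, 1))*(-11) = 11*(-11) = -121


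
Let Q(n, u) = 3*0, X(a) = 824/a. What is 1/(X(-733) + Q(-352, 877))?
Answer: -733/824 ≈ -0.88956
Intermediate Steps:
Q(n, u) = 0
1/(X(-733) + Q(-352, 877)) = 1/(824/(-733) + 0) = 1/(824*(-1/733) + 0) = 1/(-824/733 + 0) = 1/(-824/733) = -733/824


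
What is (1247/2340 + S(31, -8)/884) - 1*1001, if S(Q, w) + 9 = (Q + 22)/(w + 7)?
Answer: -39801371/39780 ≈ -1000.5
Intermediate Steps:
S(Q, w) = -9 + (22 + Q)/(7 + w) (S(Q, w) = -9 + (Q + 22)/(w + 7) = -9 + (22 + Q)/(7 + w))
(1247/2340 + S(31, -8)/884) - 1*1001 = (1247/2340 + ((-41 + 31 - 9*(-8))/(7 - 8))/884) - 1*1001 = (1247*(1/2340) + ((-41 + 31 + 72)/(-1))*(1/884)) - 1001 = (1247/2340 - 1*62*(1/884)) - 1001 = (1247/2340 - 62*1/884) - 1001 = (1247/2340 - 31/442) - 1001 = 18409/39780 - 1001 = -39801371/39780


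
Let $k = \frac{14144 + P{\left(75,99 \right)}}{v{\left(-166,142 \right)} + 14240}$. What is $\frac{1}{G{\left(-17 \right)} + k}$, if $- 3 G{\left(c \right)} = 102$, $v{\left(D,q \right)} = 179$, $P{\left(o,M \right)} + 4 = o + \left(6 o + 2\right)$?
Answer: $- \frac{14419}{475579} \approx -0.030319$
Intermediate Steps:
$P{\left(o,M \right)} = -2 + 7 o$ ($P{\left(o,M \right)} = -4 + \left(o + \left(6 o + 2\right)\right) = -4 + \left(o + \left(2 + 6 o\right)\right) = -4 + \left(2 + 7 o\right) = -2 + 7 o$)
$G{\left(c \right)} = -34$ ($G{\left(c \right)} = \left(- \frac{1}{3}\right) 102 = -34$)
$k = \frac{14667}{14419}$ ($k = \frac{14144 + \left(-2 + 7 \cdot 75\right)}{179 + 14240} = \frac{14144 + \left(-2 + 525\right)}{14419} = \left(14144 + 523\right) \frac{1}{14419} = 14667 \cdot \frac{1}{14419} = \frac{14667}{14419} \approx 1.0172$)
$\frac{1}{G{\left(-17 \right)} + k} = \frac{1}{-34 + \frac{14667}{14419}} = \frac{1}{- \frac{475579}{14419}} = - \frac{14419}{475579}$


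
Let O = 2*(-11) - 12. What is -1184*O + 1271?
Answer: 41527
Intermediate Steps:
O = -34 (O = -22 - 12 = -34)
-1184*O + 1271 = -1184*(-34) + 1271 = 40256 + 1271 = 41527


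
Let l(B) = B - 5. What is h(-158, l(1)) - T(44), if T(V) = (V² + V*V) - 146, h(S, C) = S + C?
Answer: -3888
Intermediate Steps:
l(B) = -5 + B
h(S, C) = C + S
T(V) = -146 + 2*V² (T(V) = (V² + V²) - 146 = 2*V² - 146 = -146 + 2*V²)
h(-158, l(1)) - T(44) = ((-5 + 1) - 158) - (-146 + 2*44²) = (-4 - 158) - (-146 + 2*1936) = -162 - (-146 + 3872) = -162 - 1*3726 = -162 - 3726 = -3888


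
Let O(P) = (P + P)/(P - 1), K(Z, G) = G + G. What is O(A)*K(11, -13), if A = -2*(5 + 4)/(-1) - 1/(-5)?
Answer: -2366/43 ≈ -55.023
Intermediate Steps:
A = 91/5 (A = -2*9*(-1) - 1*(-⅕) = -18*(-1) + ⅕ = 18 + ⅕ = 91/5 ≈ 18.200)
K(Z, G) = 2*G
O(P) = 2*P/(-1 + P) (O(P) = (2*P)/(-1 + P) = 2*P/(-1 + P))
O(A)*K(11, -13) = (2*(91/5)/(-1 + 91/5))*(2*(-13)) = (2*(91/5)/(86/5))*(-26) = (2*(91/5)*(5/86))*(-26) = (91/43)*(-26) = -2366/43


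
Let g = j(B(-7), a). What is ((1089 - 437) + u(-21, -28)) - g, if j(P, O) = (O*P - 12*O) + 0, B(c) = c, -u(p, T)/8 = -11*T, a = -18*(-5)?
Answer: -102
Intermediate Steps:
a = 90
u(p, T) = 88*T (u(p, T) = -(-88)*T = 88*T)
j(P, O) = -12*O + O*P (j(P, O) = (-12*O + O*P) + 0 = -12*O + O*P)
g = -1710 (g = 90*(-12 - 7) = 90*(-19) = -1710)
((1089 - 437) + u(-21, -28)) - g = ((1089 - 437) + 88*(-28)) - 1*(-1710) = (652 - 2464) + 1710 = -1812 + 1710 = -102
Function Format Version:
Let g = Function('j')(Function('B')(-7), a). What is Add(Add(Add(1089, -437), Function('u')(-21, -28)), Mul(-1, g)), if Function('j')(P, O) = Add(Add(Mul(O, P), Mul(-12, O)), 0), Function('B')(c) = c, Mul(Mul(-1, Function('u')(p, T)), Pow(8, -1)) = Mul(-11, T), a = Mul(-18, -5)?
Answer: -102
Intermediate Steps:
a = 90
Function('u')(p, T) = Mul(88, T) (Function('u')(p, T) = Mul(-8, Mul(-11, T)) = Mul(88, T))
Function('j')(P, O) = Add(Mul(-12, O), Mul(O, P)) (Function('j')(P, O) = Add(Add(Mul(-12, O), Mul(O, P)), 0) = Add(Mul(-12, O), Mul(O, P)))
g = -1710 (g = Mul(90, Add(-12, -7)) = Mul(90, -19) = -1710)
Add(Add(Add(1089, -437), Function('u')(-21, -28)), Mul(-1, g)) = Add(Add(Add(1089, -437), Mul(88, -28)), Mul(-1, -1710)) = Add(Add(652, -2464), 1710) = Add(-1812, 1710) = -102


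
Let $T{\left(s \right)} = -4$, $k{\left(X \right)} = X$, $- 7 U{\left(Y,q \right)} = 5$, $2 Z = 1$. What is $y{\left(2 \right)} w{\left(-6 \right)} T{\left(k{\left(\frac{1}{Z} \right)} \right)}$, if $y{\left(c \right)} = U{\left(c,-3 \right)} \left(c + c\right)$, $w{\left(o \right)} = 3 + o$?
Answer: $- \frac{240}{7} \approx -34.286$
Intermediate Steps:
$Z = \frac{1}{2}$ ($Z = \frac{1}{2} \cdot 1 = \frac{1}{2} \approx 0.5$)
$U{\left(Y,q \right)} = - \frac{5}{7}$ ($U{\left(Y,q \right)} = \left(- \frac{1}{7}\right) 5 = - \frac{5}{7}$)
$y{\left(c \right)} = - \frac{10 c}{7}$ ($y{\left(c \right)} = - \frac{5 \left(c + c\right)}{7} = - \frac{5 \cdot 2 c}{7} = - \frac{10 c}{7}$)
$y{\left(2 \right)} w{\left(-6 \right)} T{\left(k{\left(\frac{1}{Z} \right)} \right)} = \left(- \frac{10}{7}\right) 2 \left(3 - 6\right) \left(-4\right) = \left(- \frac{20}{7}\right) \left(-3\right) \left(-4\right) = \frac{60}{7} \left(-4\right) = - \frac{240}{7}$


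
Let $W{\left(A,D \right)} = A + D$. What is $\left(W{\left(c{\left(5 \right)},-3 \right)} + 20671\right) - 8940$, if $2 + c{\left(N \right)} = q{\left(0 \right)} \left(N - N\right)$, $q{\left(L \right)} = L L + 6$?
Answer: $11726$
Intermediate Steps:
$q{\left(L \right)} = 6 + L^{2}$ ($q{\left(L \right)} = L^{2} + 6 = 6 + L^{2}$)
$c{\left(N \right)} = -2$ ($c{\left(N \right)} = -2 + \left(6 + 0^{2}\right) \left(N - N\right) = -2 + \left(6 + 0\right) 0 = -2 + 6 \cdot 0 = -2 + 0 = -2$)
$\left(W{\left(c{\left(5 \right)},-3 \right)} + 20671\right) - 8940 = \left(\left(-2 - 3\right) + 20671\right) - 8940 = \left(-5 + 20671\right) - 8940 = 20666 - 8940 = 11726$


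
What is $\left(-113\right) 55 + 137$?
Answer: $-6078$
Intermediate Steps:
$\left(-113\right) 55 + 137 = -6215 + 137 = -6078$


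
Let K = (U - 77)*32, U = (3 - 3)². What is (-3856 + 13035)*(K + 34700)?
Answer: 295894244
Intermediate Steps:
U = 0 (U = 0² = 0)
K = -2464 (K = (0 - 77)*32 = -77*32 = -2464)
(-3856 + 13035)*(K + 34700) = (-3856 + 13035)*(-2464 + 34700) = 9179*32236 = 295894244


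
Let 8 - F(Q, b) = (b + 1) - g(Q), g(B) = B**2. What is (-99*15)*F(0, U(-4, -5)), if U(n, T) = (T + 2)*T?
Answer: 11880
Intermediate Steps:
U(n, T) = T*(2 + T) (U(n, T) = (2 + T)*T = T*(2 + T))
F(Q, b) = 7 + Q**2 - b (F(Q, b) = 8 - ((b + 1) - Q**2) = 8 - ((1 + b) - Q**2) = 8 - (1 + b - Q**2) = 8 + (-1 + Q**2 - b) = 7 + Q**2 - b)
(-99*15)*F(0, U(-4, -5)) = (-99*15)*(7 + 0**2 - (-5)*(2 - 5)) = -1485*(7 + 0 - (-5)*(-3)) = -1485*(7 + 0 - 1*15) = -1485*(7 + 0 - 15) = -1485*(-8) = 11880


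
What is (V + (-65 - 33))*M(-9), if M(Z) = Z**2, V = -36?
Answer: -10854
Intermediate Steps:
(V + (-65 - 33))*M(-9) = (-36 + (-65 - 33))*(-9)**2 = (-36 - 98)*81 = -134*81 = -10854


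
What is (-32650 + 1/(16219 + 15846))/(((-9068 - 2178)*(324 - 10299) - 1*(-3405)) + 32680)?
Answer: -1046922249/3598171890775 ≈ -0.00029096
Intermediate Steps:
(-32650 + 1/(16219 + 15846))/(((-9068 - 2178)*(324 - 10299) - 1*(-3405)) + 32680) = (-32650 + 1/32065)/((-11246*(-9975) + 3405) + 32680) = (-32650 + 1/32065)/((112178850 + 3405) + 32680) = -1046922249/(32065*(112182255 + 32680)) = -1046922249/32065/112214935 = -1046922249/32065*1/112214935 = -1046922249/3598171890775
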